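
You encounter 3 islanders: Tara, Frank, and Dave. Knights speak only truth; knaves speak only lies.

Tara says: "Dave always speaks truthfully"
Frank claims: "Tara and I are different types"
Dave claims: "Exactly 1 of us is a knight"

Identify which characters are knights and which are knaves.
Tara is a knave.
Frank is a knave.
Dave is a knave.

Verification:
- Tara (knave) says "Dave always speaks truthfully" - this is FALSE (a lie) because Dave is a knave.
- Frank (knave) says "Tara and I are different types" - this is FALSE (a lie) because Frank is a knave and Tara is a knave.
- Dave (knave) says "Exactly 1 of us is a knight" - this is FALSE (a lie) because there are 0 knights.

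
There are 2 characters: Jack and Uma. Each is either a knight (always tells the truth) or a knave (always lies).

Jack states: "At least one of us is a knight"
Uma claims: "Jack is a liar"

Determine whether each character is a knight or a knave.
Jack is a knight.
Uma is a knave.

Verification:
- Jack (knight) says "At least one of us is a knight" - this is TRUE because Jack is a knight.
- Uma (knave) says "Jack is a liar" - this is FALSE (a lie) because Jack is a knight.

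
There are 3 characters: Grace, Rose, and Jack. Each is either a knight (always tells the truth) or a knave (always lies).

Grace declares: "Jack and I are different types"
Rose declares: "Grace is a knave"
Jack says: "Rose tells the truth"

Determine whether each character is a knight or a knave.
Grace is a knight.
Rose is a knave.
Jack is a knave.

Verification:
- Grace (knight) says "Jack and I are different types" - this is TRUE because Grace is a knight and Jack is a knave.
- Rose (knave) says "Grace is a knave" - this is FALSE (a lie) because Grace is a knight.
- Jack (knave) says "Rose tells the truth" - this is FALSE (a lie) because Rose is a knave.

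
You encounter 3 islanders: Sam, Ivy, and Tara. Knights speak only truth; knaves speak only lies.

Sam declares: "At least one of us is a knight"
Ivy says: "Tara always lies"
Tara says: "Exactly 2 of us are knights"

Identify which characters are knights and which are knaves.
Sam is a knight.
Ivy is a knave.
Tara is a knight.

Verification:
- Sam (knight) says "At least one of us is a knight" - this is TRUE because Sam and Tara are knights.
- Ivy (knave) says "Tara always lies" - this is FALSE (a lie) because Tara is a knight.
- Tara (knight) says "Exactly 2 of us are knights" - this is TRUE because there are 2 knights.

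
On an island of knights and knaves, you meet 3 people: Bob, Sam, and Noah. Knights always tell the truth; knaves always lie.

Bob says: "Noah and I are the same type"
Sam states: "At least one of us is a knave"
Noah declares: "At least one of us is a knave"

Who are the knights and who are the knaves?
Bob is a knave.
Sam is a knight.
Noah is a knight.

Verification:
- Bob (knave) says "Noah and I are the same type" - this is FALSE (a lie) because Bob is a knave and Noah is a knight.
- Sam (knight) says "At least one of us is a knave" - this is TRUE because Bob is a knave.
- Noah (knight) says "At least one of us is a knave" - this is TRUE because Bob is a knave.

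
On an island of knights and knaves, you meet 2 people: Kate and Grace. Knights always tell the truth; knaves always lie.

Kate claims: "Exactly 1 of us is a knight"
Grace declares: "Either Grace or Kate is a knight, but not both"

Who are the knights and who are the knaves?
Kate is a knave.
Grace is a knave.

Verification:
- Kate (knave) says "Exactly 1 of us is a knight" - this is FALSE (a lie) because there are 0 knights.
- Grace (knave) says "Either Grace or Kate is a knight, but not both" - this is FALSE (a lie) because Grace is a knave and Kate is a knave.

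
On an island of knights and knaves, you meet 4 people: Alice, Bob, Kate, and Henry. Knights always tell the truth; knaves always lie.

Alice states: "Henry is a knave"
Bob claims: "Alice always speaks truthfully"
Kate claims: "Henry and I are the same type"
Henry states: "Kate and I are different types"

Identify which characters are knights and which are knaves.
Alice is a knave.
Bob is a knave.
Kate is a knave.
Henry is a knight.

Verification:
- Alice (knave) says "Henry is a knave" - this is FALSE (a lie) because Henry is a knight.
- Bob (knave) says "Alice always speaks truthfully" - this is FALSE (a lie) because Alice is a knave.
- Kate (knave) says "Henry and I are the same type" - this is FALSE (a lie) because Kate is a knave and Henry is a knight.
- Henry (knight) says "Kate and I are different types" - this is TRUE because Henry is a knight and Kate is a knave.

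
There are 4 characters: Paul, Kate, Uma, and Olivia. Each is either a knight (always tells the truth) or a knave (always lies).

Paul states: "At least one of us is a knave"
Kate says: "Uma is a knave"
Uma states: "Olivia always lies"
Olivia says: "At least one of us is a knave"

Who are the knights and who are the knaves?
Paul is a knight.
Kate is a knight.
Uma is a knave.
Olivia is a knight.

Verification:
- Paul (knight) says "At least one of us is a knave" - this is TRUE because Uma is a knave.
- Kate (knight) says "Uma is a knave" - this is TRUE because Uma is a knave.
- Uma (knave) says "Olivia always lies" - this is FALSE (a lie) because Olivia is a knight.
- Olivia (knight) says "At least one of us is a knave" - this is TRUE because Uma is a knave.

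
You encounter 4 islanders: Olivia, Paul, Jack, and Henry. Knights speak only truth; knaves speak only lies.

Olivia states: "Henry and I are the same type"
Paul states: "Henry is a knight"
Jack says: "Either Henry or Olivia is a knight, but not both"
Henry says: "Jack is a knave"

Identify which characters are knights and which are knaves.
Olivia is a knight.
Paul is a knight.
Jack is a knave.
Henry is a knight.

Verification:
- Olivia (knight) says "Henry and I are the same type" - this is TRUE because Olivia is a knight and Henry is a knight.
- Paul (knight) says "Henry is a knight" - this is TRUE because Henry is a knight.
- Jack (knave) says "Either Henry or Olivia is a knight, but not both" - this is FALSE (a lie) because Henry is a knight and Olivia is a knight.
- Henry (knight) says "Jack is a knave" - this is TRUE because Jack is a knave.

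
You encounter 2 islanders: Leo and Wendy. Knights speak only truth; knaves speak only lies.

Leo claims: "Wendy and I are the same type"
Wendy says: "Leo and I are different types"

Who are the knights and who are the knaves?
Leo is a knave.
Wendy is a knight.

Verification:
- Leo (knave) says "Wendy and I are the same type" - this is FALSE (a lie) because Leo is a knave and Wendy is a knight.
- Wendy (knight) says "Leo and I are different types" - this is TRUE because Wendy is a knight and Leo is a knave.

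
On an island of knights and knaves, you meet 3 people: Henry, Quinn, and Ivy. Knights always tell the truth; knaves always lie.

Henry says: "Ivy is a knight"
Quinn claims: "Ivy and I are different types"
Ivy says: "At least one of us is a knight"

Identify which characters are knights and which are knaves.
Henry is a knave.
Quinn is a knave.
Ivy is a knave.

Verification:
- Henry (knave) says "Ivy is a knight" - this is FALSE (a lie) because Ivy is a knave.
- Quinn (knave) says "Ivy and I are different types" - this is FALSE (a lie) because Quinn is a knave and Ivy is a knave.
- Ivy (knave) says "At least one of us is a knight" - this is FALSE (a lie) because no one is a knight.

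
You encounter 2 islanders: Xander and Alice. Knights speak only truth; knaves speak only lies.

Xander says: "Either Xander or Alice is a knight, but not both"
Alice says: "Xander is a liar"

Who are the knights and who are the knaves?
Xander is a knight.
Alice is a knave.

Verification:
- Xander (knight) says "Either Xander or Alice is a knight, but not both" - this is TRUE because Xander is a knight and Alice is a knave.
- Alice (knave) says "Xander is a liar" - this is FALSE (a lie) because Xander is a knight.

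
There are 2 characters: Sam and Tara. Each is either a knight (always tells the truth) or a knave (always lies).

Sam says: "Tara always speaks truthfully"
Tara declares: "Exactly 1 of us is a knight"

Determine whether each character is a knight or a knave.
Sam is a knave.
Tara is a knave.

Verification:
- Sam (knave) says "Tara always speaks truthfully" - this is FALSE (a lie) because Tara is a knave.
- Tara (knave) says "Exactly 1 of us is a knight" - this is FALSE (a lie) because there are 0 knights.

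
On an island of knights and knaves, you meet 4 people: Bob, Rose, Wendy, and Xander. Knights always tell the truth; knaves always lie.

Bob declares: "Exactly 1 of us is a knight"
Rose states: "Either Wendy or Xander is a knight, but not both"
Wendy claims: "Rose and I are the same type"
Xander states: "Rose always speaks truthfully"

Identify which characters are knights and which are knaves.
Bob is a knave.
Rose is a knight.
Wendy is a knave.
Xander is a knight.

Verification:
- Bob (knave) says "Exactly 1 of us is a knight" - this is FALSE (a lie) because there are 2 knights.
- Rose (knight) says "Either Wendy or Xander is a knight, but not both" - this is TRUE because Wendy is a knave and Xander is a knight.
- Wendy (knave) says "Rose and I are the same type" - this is FALSE (a lie) because Wendy is a knave and Rose is a knight.
- Xander (knight) says "Rose always speaks truthfully" - this is TRUE because Rose is a knight.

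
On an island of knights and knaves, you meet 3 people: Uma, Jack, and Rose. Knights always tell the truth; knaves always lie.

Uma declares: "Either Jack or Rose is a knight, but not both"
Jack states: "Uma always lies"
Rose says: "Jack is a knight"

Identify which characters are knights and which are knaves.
Uma is a knave.
Jack is a knight.
Rose is a knight.

Verification:
- Uma (knave) says "Either Jack or Rose is a knight, but not both" - this is FALSE (a lie) because Jack is a knight and Rose is a knight.
- Jack (knight) says "Uma always lies" - this is TRUE because Uma is a knave.
- Rose (knight) says "Jack is a knight" - this is TRUE because Jack is a knight.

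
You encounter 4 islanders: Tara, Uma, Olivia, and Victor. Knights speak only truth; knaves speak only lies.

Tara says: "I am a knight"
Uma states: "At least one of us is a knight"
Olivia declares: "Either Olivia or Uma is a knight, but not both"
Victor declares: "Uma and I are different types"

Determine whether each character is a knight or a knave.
Tara is a knave.
Uma is a knave.
Olivia is a knave.
Victor is a knave.

Verification:
- Tara (knave) says "I am a knight" - this is FALSE (a lie) because Tara is a knave.
- Uma (knave) says "At least one of us is a knight" - this is FALSE (a lie) because no one is a knight.
- Olivia (knave) says "Either Olivia or Uma is a knight, but not both" - this is FALSE (a lie) because Olivia is a knave and Uma is a knave.
- Victor (knave) says "Uma and I are different types" - this is FALSE (a lie) because Victor is a knave and Uma is a knave.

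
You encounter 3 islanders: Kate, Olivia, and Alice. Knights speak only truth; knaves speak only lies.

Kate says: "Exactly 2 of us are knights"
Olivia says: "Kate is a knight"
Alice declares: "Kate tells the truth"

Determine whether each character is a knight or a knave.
Kate is a knave.
Olivia is a knave.
Alice is a knave.

Verification:
- Kate (knave) says "Exactly 2 of us are knights" - this is FALSE (a lie) because there are 0 knights.
- Olivia (knave) says "Kate is a knight" - this is FALSE (a lie) because Kate is a knave.
- Alice (knave) says "Kate tells the truth" - this is FALSE (a lie) because Kate is a knave.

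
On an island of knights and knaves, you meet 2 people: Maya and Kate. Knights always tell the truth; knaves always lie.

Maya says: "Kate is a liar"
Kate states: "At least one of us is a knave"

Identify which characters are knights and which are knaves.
Maya is a knave.
Kate is a knight.

Verification:
- Maya (knave) says "Kate is a liar" - this is FALSE (a lie) because Kate is a knight.
- Kate (knight) says "At least one of us is a knave" - this is TRUE because Maya is a knave.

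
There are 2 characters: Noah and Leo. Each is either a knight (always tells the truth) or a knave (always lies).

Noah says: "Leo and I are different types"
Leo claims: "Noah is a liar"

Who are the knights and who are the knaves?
Noah is a knight.
Leo is a knave.

Verification:
- Noah (knight) says "Leo and I are different types" - this is TRUE because Noah is a knight and Leo is a knave.
- Leo (knave) says "Noah is a liar" - this is FALSE (a lie) because Noah is a knight.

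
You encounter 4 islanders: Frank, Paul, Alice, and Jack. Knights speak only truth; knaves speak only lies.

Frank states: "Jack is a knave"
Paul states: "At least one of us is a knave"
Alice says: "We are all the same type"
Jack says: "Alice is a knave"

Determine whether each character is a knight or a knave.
Frank is a knave.
Paul is a knight.
Alice is a knave.
Jack is a knight.

Verification:
- Frank (knave) says "Jack is a knave" - this is FALSE (a lie) because Jack is a knight.
- Paul (knight) says "At least one of us is a knave" - this is TRUE because Frank and Alice are knaves.
- Alice (knave) says "We are all the same type" - this is FALSE (a lie) because Paul and Jack are knights and Frank and Alice are knaves.
- Jack (knight) says "Alice is a knave" - this is TRUE because Alice is a knave.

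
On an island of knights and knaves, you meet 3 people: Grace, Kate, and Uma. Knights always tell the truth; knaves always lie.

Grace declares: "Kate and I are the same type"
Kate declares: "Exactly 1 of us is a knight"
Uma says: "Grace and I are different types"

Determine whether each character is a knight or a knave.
Grace is a knave.
Kate is a knight.
Uma is a knave.

Verification:
- Grace (knave) says "Kate and I are the same type" - this is FALSE (a lie) because Grace is a knave and Kate is a knight.
- Kate (knight) says "Exactly 1 of us is a knight" - this is TRUE because there are 1 knights.
- Uma (knave) says "Grace and I are different types" - this is FALSE (a lie) because Uma is a knave and Grace is a knave.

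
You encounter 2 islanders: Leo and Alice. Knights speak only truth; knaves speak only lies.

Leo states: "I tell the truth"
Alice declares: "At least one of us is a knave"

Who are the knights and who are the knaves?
Leo is a knave.
Alice is a knight.

Verification:
- Leo (knave) says "I tell the truth" - this is FALSE (a lie) because Leo is a knave.
- Alice (knight) says "At least one of us is a knave" - this is TRUE because Leo is a knave.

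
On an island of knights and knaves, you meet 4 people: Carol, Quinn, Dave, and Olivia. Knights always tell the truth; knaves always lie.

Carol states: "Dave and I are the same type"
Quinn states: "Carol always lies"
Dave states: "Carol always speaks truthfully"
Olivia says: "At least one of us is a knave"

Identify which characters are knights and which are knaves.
Carol is a knight.
Quinn is a knave.
Dave is a knight.
Olivia is a knight.

Verification:
- Carol (knight) says "Dave and I are the same type" - this is TRUE because Carol is a knight and Dave is a knight.
- Quinn (knave) says "Carol always lies" - this is FALSE (a lie) because Carol is a knight.
- Dave (knight) says "Carol always speaks truthfully" - this is TRUE because Carol is a knight.
- Olivia (knight) says "At least one of us is a knave" - this is TRUE because Quinn is a knave.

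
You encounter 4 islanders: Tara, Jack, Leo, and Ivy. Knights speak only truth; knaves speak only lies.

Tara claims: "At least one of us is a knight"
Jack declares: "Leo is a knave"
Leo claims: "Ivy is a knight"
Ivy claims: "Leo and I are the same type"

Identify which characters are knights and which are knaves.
Tara is a knight.
Jack is a knave.
Leo is a knight.
Ivy is a knight.

Verification:
- Tara (knight) says "At least one of us is a knight" - this is TRUE because Tara, Leo, and Ivy are knights.
- Jack (knave) says "Leo is a knave" - this is FALSE (a lie) because Leo is a knight.
- Leo (knight) says "Ivy is a knight" - this is TRUE because Ivy is a knight.
- Ivy (knight) says "Leo and I are the same type" - this is TRUE because Ivy is a knight and Leo is a knight.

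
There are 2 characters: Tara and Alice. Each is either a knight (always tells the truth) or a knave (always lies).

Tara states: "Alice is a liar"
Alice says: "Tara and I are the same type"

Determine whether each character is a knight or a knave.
Tara is a knight.
Alice is a knave.

Verification:
- Tara (knight) says "Alice is a liar" - this is TRUE because Alice is a knave.
- Alice (knave) says "Tara and I are the same type" - this is FALSE (a lie) because Alice is a knave and Tara is a knight.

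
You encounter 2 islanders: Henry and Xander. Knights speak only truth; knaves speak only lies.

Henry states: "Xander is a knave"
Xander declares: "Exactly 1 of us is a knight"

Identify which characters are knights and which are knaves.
Henry is a knave.
Xander is a knight.

Verification:
- Henry (knave) says "Xander is a knave" - this is FALSE (a lie) because Xander is a knight.
- Xander (knight) says "Exactly 1 of us is a knight" - this is TRUE because there are 1 knights.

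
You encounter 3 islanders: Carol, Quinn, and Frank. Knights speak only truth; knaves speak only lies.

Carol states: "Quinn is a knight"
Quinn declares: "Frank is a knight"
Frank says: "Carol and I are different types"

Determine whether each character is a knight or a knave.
Carol is a knave.
Quinn is a knave.
Frank is a knave.

Verification:
- Carol (knave) says "Quinn is a knight" - this is FALSE (a lie) because Quinn is a knave.
- Quinn (knave) says "Frank is a knight" - this is FALSE (a lie) because Frank is a knave.
- Frank (knave) says "Carol and I are different types" - this is FALSE (a lie) because Frank is a knave and Carol is a knave.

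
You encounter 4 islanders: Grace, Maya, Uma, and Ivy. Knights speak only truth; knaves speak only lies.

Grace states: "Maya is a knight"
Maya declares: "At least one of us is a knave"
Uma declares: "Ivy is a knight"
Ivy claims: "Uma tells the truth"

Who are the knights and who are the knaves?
Grace is a knight.
Maya is a knight.
Uma is a knave.
Ivy is a knave.

Verification:
- Grace (knight) says "Maya is a knight" - this is TRUE because Maya is a knight.
- Maya (knight) says "At least one of us is a knave" - this is TRUE because Uma and Ivy are knaves.
- Uma (knave) says "Ivy is a knight" - this is FALSE (a lie) because Ivy is a knave.
- Ivy (knave) says "Uma tells the truth" - this is FALSE (a lie) because Uma is a knave.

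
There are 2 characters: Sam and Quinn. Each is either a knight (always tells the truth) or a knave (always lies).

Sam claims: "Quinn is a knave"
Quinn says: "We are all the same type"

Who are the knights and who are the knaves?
Sam is a knight.
Quinn is a knave.

Verification:
- Sam (knight) says "Quinn is a knave" - this is TRUE because Quinn is a knave.
- Quinn (knave) says "We are all the same type" - this is FALSE (a lie) because Sam is a knight and Quinn is a knave.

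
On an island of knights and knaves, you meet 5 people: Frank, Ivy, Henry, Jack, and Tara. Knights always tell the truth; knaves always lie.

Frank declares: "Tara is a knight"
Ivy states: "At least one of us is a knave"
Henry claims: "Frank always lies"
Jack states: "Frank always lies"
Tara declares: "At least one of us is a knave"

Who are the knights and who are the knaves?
Frank is a knight.
Ivy is a knight.
Henry is a knave.
Jack is a knave.
Tara is a knight.

Verification:
- Frank (knight) says "Tara is a knight" - this is TRUE because Tara is a knight.
- Ivy (knight) says "At least one of us is a knave" - this is TRUE because Henry and Jack are knaves.
- Henry (knave) says "Frank always lies" - this is FALSE (a lie) because Frank is a knight.
- Jack (knave) says "Frank always lies" - this is FALSE (a lie) because Frank is a knight.
- Tara (knight) says "At least one of us is a knave" - this is TRUE because Henry and Jack are knaves.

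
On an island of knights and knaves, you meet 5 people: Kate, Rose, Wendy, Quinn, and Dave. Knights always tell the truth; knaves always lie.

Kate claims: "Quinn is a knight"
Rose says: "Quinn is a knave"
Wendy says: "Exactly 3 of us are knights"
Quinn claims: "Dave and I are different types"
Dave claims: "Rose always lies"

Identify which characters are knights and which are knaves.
Kate is a knave.
Rose is a knight.
Wendy is a knave.
Quinn is a knave.
Dave is a knave.

Verification:
- Kate (knave) says "Quinn is a knight" - this is FALSE (a lie) because Quinn is a knave.
- Rose (knight) says "Quinn is a knave" - this is TRUE because Quinn is a knave.
- Wendy (knave) says "Exactly 3 of us are knights" - this is FALSE (a lie) because there are 1 knights.
- Quinn (knave) says "Dave and I are different types" - this is FALSE (a lie) because Quinn is a knave and Dave is a knave.
- Dave (knave) says "Rose always lies" - this is FALSE (a lie) because Rose is a knight.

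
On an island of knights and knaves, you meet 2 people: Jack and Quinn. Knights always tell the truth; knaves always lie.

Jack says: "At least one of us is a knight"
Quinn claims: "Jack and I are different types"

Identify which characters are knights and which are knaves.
Jack is a knave.
Quinn is a knave.

Verification:
- Jack (knave) says "At least one of us is a knight" - this is FALSE (a lie) because no one is a knight.
- Quinn (knave) says "Jack and I are different types" - this is FALSE (a lie) because Quinn is a knave and Jack is a knave.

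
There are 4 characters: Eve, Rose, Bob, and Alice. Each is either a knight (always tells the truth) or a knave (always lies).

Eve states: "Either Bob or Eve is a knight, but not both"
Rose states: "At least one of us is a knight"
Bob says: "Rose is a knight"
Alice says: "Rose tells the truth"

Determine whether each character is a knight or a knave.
Eve is a knave.
Rose is a knave.
Bob is a knave.
Alice is a knave.

Verification:
- Eve (knave) says "Either Bob or Eve is a knight, but not both" - this is FALSE (a lie) because Bob is a knave and Eve is a knave.
- Rose (knave) says "At least one of us is a knight" - this is FALSE (a lie) because no one is a knight.
- Bob (knave) says "Rose is a knight" - this is FALSE (a lie) because Rose is a knave.
- Alice (knave) says "Rose tells the truth" - this is FALSE (a lie) because Rose is a knave.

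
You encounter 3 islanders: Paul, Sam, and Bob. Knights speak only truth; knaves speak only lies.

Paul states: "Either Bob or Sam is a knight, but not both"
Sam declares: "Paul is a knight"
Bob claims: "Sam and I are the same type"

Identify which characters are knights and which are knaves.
Paul is a knight.
Sam is a knight.
Bob is a knave.

Verification:
- Paul (knight) says "Either Bob or Sam is a knight, but not both" - this is TRUE because Bob is a knave and Sam is a knight.
- Sam (knight) says "Paul is a knight" - this is TRUE because Paul is a knight.
- Bob (knave) says "Sam and I are the same type" - this is FALSE (a lie) because Bob is a knave and Sam is a knight.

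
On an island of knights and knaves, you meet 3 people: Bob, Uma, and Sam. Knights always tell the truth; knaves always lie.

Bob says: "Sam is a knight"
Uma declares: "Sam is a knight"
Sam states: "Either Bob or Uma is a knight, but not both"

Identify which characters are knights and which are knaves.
Bob is a knave.
Uma is a knave.
Sam is a knave.

Verification:
- Bob (knave) says "Sam is a knight" - this is FALSE (a lie) because Sam is a knave.
- Uma (knave) says "Sam is a knight" - this is FALSE (a lie) because Sam is a knave.
- Sam (knave) says "Either Bob or Uma is a knight, but not both" - this is FALSE (a lie) because Bob is a knave and Uma is a knave.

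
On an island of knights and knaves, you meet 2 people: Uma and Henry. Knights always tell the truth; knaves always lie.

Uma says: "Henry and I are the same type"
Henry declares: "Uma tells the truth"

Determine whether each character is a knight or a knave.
Uma is a knight.
Henry is a knight.

Verification:
- Uma (knight) says "Henry and I are the same type" - this is TRUE because Uma is a knight and Henry is a knight.
- Henry (knight) says "Uma tells the truth" - this is TRUE because Uma is a knight.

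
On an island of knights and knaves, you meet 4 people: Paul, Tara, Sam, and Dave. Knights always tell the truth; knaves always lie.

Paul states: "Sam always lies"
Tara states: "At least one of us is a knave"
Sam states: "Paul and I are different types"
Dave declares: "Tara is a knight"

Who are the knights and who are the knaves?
Paul is a knave.
Tara is a knight.
Sam is a knight.
Dave is a knight.

Verification:
- Paul (knave) says "Sam always lies" - this is FALSE (a lie) because Sam is a knight.
- Tara (knight) says "At least one of us is a knave" - this is TRUE because Paul is a knave.
- Sam (knight) says "Paul and I are different types" - this is TRUE because Sam is a knight and Paul is a knave.
- Dave (knight) says "Tara is a knight" - this is TRUE because Tara is a knight.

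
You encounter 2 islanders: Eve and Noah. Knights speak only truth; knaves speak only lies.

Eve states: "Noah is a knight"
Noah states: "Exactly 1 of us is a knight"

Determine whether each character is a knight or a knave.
Eve is a knave.
Noah is a knave.

Verification:
- Eve (knave) says "Noah is a knight" - this is FALSE (a lie) because Noah is a knave.
- Noah (knave) says "Exactly 1 of us is a knight" - this is FALSE (a lie) because there are 0 knights.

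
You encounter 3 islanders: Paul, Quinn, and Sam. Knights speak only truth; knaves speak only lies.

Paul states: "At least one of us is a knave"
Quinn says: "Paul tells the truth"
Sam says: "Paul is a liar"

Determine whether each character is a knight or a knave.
Paul is a knight.
Quinn is a knight.
Sam is a knave.

Verification:
- Paul (knight) says "At least one of us is a knave" - this is TRUE because Sam is a knave.
- Quinn (knight) says "Paul tells the truth" - this is TRUE because Paul is a knight.
- Sam (knave) says "Paul is a liar" - this is FALSE (a lie) because Paul is a knight.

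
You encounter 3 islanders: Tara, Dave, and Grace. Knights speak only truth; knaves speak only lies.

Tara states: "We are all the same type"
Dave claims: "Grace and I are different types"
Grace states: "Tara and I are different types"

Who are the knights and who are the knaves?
Tara is a knave.
Dave is a knight.
Grace is a knave.

Verification:
- Tara (knave) says "We are all the same type" - this is FALSE (a lie) because Dave is a knight and Tara and Grace are knaves.
- Dave (knight) says "Grace and I are different types" - this is TRUE because Dave is a knight and Grace is a knave.
- Grace (knave) says "Tara and I are different types" - this is FALSE (a lie) because Grace is a knave and Tara is a knave.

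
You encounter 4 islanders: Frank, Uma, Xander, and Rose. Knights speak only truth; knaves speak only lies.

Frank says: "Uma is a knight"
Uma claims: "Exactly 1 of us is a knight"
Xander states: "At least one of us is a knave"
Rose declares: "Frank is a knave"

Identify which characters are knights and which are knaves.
Frank is a knave.
Uma is a knave.
Xander is a knight.
Rose is a knight.

Verification:
- Frank (knave) says "Uma is a knight" - this is FALSE (a lie) because Uma is a knave.
- Uma (knave) says "Exactly 1 of us is a knight" - this is FALSE (a lie) because there are 2 knights.
- Xander (knight) says "At least one of us is a knave" - this is TRUE because Frank and Uma are knaves.
- Rose (knight) says "Frank is a knave" - this is TRUE because Frank is a knave.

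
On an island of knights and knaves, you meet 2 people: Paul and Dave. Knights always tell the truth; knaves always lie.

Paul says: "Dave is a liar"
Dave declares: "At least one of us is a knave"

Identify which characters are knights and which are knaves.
Paul is a knave.
Dave is a knight.

Verification:
- Paul (knave) says "Dave is a liar" - this is FALSE (a lie) because Dave is a knight.
- Dave (knight) says "At least one of us is a knave" - this is TRUE because Paul is a knave.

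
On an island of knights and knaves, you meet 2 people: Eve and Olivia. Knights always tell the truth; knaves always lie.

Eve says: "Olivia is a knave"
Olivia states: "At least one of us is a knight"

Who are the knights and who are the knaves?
Eve is a knave.
Olivia is a knight.

Verification:
- Eve (knave) says "Olivia is a knave" - this is FALSE (a lie) because Olivia is a knight.
- Olivia (knight) says "At least one of us is a knight" - this is TRUE because Olivia is a knight.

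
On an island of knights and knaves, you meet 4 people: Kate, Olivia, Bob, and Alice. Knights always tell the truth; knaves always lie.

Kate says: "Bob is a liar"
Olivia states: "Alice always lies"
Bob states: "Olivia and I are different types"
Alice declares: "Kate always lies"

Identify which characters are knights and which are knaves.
Kate is a knave.
Olivia is a knave.
Bob is a knight.
Alice is a knight.

Verification:
- Kate (knave) says "Bob is a liar" - this is FALSE (a lie) because Bob is a knight.
- Olivia (knave) says "Alice always lies" - this is FALSE (a lie) because Alice is a knight.
- Bob (knight) says "Olivia and I are different types" - this is TRUE because Bob is a knight and Olivia is a knave.
- Alice (knight) says "Kate always lies" - this is TRUE because Kate is a knave.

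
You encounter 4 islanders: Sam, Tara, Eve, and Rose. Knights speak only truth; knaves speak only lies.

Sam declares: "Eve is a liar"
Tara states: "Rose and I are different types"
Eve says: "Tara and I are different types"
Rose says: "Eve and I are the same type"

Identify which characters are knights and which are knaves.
Sam is a knave.
Tara is a knave.
Eve is a knight.
Rose is a knave.

Verification:
- Sam (knave) says "Eve is a liar" - this is FALSE (a lie) because Eve is a knight.
- Tara (knave) says "Rose and I are different types" - this is FALSE (a lie) because Tara is a knave and Rose is a knave.
- Eve (knight) says "Tara and I are different types" - this is TRUE because Eve is a knight and Tara is a knave.
- Rose (knave) says "Eve and I are the same type" - this is FALSE (a lie) because Rose is a knave and Eve is a knight.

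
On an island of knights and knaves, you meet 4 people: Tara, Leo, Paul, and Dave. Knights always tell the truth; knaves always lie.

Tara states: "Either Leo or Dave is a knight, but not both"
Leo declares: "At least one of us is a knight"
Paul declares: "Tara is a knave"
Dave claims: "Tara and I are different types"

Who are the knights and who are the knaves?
Tara is a knave.
Leo is a knight.
Paul is a knight.
Dave is a knight.

Verification:
- Tara (knave) says "Either Leo or Dave is a knight, but not both" - this is FALSE (a lie) because Leo is a knight and Dave is a knight.
- Leo (knight) says "At least one of us is a knight" - this is TRUE because Leo, Paul, and Dave are knights.
- Paul (knight) says "Tara is a knave" - this is TRUE because Tara is a knave.
- Dave (knight) says "Tara and I are different types" - this is TRUE because Dave is a knight and Tara is a knave.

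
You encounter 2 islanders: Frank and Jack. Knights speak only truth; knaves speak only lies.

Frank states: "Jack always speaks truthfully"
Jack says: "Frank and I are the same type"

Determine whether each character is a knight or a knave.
Frank is a knight.
Jack is a knight.

Verification:
- Frank (knight) says "Jack always speaks truthfully" - this is TRUE because Jack is a knight.
- Jack (knight) says "Frank and I are the same type" - this is TRUE because Jack is a knight and Frank is a knight.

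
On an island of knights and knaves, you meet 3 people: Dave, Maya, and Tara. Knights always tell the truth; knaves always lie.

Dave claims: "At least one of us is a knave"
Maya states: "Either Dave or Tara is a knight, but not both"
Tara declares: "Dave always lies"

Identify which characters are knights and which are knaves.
Dave is a knight.
Maya is a knight.
Tara is a knave.

Verification:
- Dave (knight) says "At least one of us is a knave" - this is TRUE because Tara is a knave.
- Maya (knight) says "Either Dave or Tara is a knight, but not both" - this is TRUE because Dave is a knight and Tara is a knave.
- Tara (knave) says "Dave always lies" - this is FALSE (a lie) because Dave is a knight.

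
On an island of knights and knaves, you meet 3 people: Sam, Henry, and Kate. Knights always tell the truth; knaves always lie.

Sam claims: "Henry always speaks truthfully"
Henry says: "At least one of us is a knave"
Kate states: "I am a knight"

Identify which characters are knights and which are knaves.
Sam is a knight.
Henry is a knight.
Kate is a knave.

Verification:
- Sam (knight) says "Henry always speaks truthfully" - this is TRUE because Henry is a knight.
- Henry (knight) says "At least one of us is a knave" - this is TRUE because Kate is a knave.
- Kate (knave) says "I am a knight" - this is FALSE (a lie) because Kate is a knave.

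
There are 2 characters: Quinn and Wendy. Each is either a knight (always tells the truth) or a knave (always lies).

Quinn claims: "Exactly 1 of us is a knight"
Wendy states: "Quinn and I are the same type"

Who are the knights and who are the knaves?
Quinn is a knight.
Wendy is a knave.

Verification:
- Quinn (knight) says "Exactly 1 of us is a knight" - this is TRUE because there are 1 knights.
- Wendy (knave) says "Quinn and I are the same type" - this is FALSE (a lie) because Wendy is a knave and Quinn is a knight.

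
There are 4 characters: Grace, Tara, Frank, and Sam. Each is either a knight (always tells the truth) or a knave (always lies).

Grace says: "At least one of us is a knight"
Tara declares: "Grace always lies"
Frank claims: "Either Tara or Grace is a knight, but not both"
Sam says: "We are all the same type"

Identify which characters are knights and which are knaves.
Grace is a knight.
Tara is a knave.
Frank is a knight.
Sam is a knave.

Verification:
- Grace (knight) says "At least one of us is a knight" - this is TRUE because Grace and Frank are knights.
- Tara (knave) says "Grace always lies" - this is FALSE (a lie) because Grace is a knight.
- Frank (knight) says "Either Tara or Grace is a knight, but not both" - this is TRUE because Tara is a knave and Grace is a knight.
- Sam (knave) says "We are all the same type" - this is FALSE (a lie) because Grace and Frank are knights and Tara and Sam are knaves.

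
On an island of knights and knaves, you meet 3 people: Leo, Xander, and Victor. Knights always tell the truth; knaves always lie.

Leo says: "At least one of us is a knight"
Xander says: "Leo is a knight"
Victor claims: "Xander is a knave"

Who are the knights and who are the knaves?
Leo is a knight.
Xander is a knight.
Victor is a knave.

Verification:
- Leo (knight) says "At least one of us is a knight" - this is TRUE because Leo and Xander are knights.
- Xander (knight) says "Leo is a knight" - this is TRUE because Leo is a knight.
- Victor (knave) says "Xander is a knave" - this is FALSE (a lie) because Xander is a knight.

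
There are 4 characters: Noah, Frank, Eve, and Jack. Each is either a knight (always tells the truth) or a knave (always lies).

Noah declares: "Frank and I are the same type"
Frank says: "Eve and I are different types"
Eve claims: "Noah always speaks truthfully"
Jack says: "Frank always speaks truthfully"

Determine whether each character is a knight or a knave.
Noah is a knave.
Frank is a knight.
Eve is a knave.
Jack is a knight.

Verification:
- Noah (knave) says "Frank and I are the same type" - this is FALSE (a lie) because Noah is a knave and Frank is a knight.
- Frank (knight) says "Eve and I are different types" - this is TRUE because Frank is a knight and Eve is a knave.
- Eve (knave) says "Noah always speaks truthfully" - this is FALSE (a lie) because Noah is a knave.
- Jack (knight) says "Frank always speaks truthfully" - this is TRUE because Frank is a knight.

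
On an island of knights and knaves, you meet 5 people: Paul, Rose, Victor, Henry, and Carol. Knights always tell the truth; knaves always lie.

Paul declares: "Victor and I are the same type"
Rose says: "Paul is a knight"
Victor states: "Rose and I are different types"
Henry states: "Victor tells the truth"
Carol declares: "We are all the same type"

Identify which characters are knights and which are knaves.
Paul is a knave.
Rose is a knave.
Victor is a knight.
Henry is a knight.
Carol is a knave.

Verification:
- Paul (knave) says "Victor and I are the same type" - this is FALSE (a lie) because Paul is a knave and Victor is a knight.
- Rose (knave) says "Paul is a knight" - this is FALSE (a lie) because Paul is a knave.
- Victor (knight) says "Rose and I are different types" - this is TRUE because Victor is a knight and Rose is a knave.
- Henry (knight) says "Victor tells the truth" - this is TRUE because Victor is a knight.
- Carol (knave) says "We are all the same type" - this is FALSE (a lie) because Victor and Henry are knights and Paul, Rose, and Carol are knaves.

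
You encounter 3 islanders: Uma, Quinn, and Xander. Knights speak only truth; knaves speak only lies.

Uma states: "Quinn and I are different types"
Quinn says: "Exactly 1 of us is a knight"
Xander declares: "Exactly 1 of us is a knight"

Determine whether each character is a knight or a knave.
Uma is a knave.
Quinn is a knave.
Xander is a knave.

Verification:
- Uma (knave) says "Quinn and I are different types" - this is FALSE (a lie) because Uma is a knave and Quinn is a knave.
- Quinn (knave) says "Exactly 1 of us is a knight" - this is FALSE (a lie) because there are 0 knights.
- Xander (knave) says "Exactly 1 of us is a knight" - this is FALSE (a lie) because there are 0 knights.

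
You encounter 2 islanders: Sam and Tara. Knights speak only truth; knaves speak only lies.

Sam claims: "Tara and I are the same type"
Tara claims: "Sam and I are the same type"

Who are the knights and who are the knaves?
Sam is a knight.
Tara is a knight.

Verification:
- Sam (knight) says "Tara and I are the same type" - this is TRUE because Sam is a knight and Tara is a knight.
- Tara (knight) says "Sam and I are the same type" - this is TRUE because Tara is a knight and Sam is a knight.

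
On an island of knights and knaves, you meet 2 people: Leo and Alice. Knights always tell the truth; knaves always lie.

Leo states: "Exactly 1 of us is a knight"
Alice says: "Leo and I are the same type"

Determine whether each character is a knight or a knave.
Leo is a knight.
Alice is a knave.

Verification:
- Leo (knight) says "Exactly 1 of us is a knight" - this is TRUE because there are 1 knights.
- Alice (knave) says "Leo and I are the same type" - this is FALSE (a lie) because Alice is a knave and Leo is a knight.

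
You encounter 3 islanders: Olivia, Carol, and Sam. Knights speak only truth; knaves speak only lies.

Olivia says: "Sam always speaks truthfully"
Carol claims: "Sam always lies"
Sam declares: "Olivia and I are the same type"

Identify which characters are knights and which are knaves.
Olivia is a knight.
Carol is a knave.
Sam is a knight.

Verification:
- Olivia (knight) says "Sam always speaks truthfully" - this is TRUE because Sam is a knight.
- Carol (knave) says "Sam always lies" - this is FALSE (a lie) because Sam is a knight.
- Sam (knight) says "Olivia and I are the same type" - this is TRUE because Sam is a knight and Olivia is a knight.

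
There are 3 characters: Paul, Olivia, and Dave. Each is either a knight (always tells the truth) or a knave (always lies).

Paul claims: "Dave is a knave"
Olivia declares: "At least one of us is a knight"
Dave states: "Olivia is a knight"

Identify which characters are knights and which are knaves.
Paul is a knave.
Olivia is a knight.
Dave is a knight.

Verification:
- Paul (knave) says "Dave is a knave" - this is FALSE (a lie) because Dave is a knight.
- Olivia (knight) says "At least one of us is a knight" - this is TRUE because Olivia and Dave are knights.
- Dave (knight) says "Olivia is a knight" - this is TRUE because Olivia is a knight.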